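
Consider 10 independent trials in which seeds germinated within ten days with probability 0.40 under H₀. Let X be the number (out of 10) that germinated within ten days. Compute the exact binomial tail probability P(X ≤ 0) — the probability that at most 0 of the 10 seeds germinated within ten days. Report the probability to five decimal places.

X is binomial with n = 10 and p = 0.40.
P(X ≤ 0) = C(10,0)·0.40^0·0.60^10.
= 0.006047 = 0.00605.

P = 0.00605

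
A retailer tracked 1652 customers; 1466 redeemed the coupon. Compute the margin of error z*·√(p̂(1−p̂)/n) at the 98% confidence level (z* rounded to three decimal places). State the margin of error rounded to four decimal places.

Sample proportion p̂ = 1466/1652 = 0.88741.
Standard error of p̂: √(0.099914/1652) = √0.000060481 = 0.007777.
The 98% critical value is z* = 2.326.
So ME = 0.0181.

ME = 0.0181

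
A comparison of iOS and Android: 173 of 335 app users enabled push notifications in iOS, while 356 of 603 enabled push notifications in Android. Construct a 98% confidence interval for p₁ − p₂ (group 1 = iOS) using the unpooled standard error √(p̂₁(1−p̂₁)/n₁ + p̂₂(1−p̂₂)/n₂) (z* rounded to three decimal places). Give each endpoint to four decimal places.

p̂₁ = 173/335 = 0.51642, p̂₂ = 356/603 = 0.59038; p̂₁ − p̂₂ = -0.07396.
Unpooled SE = √(p̂₁(1−p̂₁)/n₁ + p̂₂(1−p̂₂)/n₂) = √(0.000745464 + 0.000401047) = 0.033860.
The 98% critical value is z* = 2.326. Margin of error = 0.07876.
Interval: -0.07396 ± 0.07876 → (-0.1527, 0.0048).

(-0.1527, 0.0048)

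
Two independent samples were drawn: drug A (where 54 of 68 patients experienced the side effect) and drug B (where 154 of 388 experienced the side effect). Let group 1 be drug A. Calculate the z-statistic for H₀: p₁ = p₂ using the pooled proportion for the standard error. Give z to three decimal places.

Sample proportions: p̂₁ = 54/68 = 0.79412 and p̂₂ = 154/388 = 0.39691.
Pooling: p̂ = 208/456 = 0.45614.
Pooled SE = √[0.2480763·0.01728320] ≈ 0.065479.
z = (p̂₁ − p̂₂)/SE = (0.79412 − 0.39691)/0.065479 = 0.39721/0.065479 = 6.066.

z = 6.066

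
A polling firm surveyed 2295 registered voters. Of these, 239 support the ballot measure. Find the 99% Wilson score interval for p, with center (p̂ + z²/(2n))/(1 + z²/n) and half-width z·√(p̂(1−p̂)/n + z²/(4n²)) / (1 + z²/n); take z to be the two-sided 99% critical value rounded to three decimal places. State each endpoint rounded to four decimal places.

(0.0888, 0.1217)

Here p̂ = 239/2295 = 0.10414 and z = 2.576 (z² = 6.635776).
1 + z²/n = 1.002891.
Center = (0.10414 + 0.001446)/1.002891 = 0.10528.
Radicand: p̂(1−p̂)/n + z²/(4n²) = 0.000040651 + 0.000000315 = 0.000040966.
Half-width = z·√(radicand)/denom = 2.576·0.006400/1.002891 = 0.01644.
Interval: 0.10528 ± 0.01644 → (0.0888, 0.1217).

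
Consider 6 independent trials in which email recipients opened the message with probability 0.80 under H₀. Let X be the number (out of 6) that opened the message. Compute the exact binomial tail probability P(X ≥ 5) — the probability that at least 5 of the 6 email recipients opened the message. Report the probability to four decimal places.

P = 0.6554

X is binomial with n = 6 and p = 0.80.
P(X ≥ 5) = C(6,5)·0.80^5·0.20^1 + C(6,6)·0.80^6·0.20^0.
= 0.393216 + 0.262144 = 0.6554.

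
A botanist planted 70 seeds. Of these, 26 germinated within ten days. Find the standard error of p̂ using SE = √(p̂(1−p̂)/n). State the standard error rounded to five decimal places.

The sample proportion is 26/70 = 0.37143.
p̂(1−p̂) = 0.233470.
SE = √(0.233470/70) = 0.05775.

SE = 0.05775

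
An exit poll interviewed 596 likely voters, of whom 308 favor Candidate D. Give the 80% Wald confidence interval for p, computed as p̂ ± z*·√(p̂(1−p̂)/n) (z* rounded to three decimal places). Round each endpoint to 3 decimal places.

(0.491, 0.543)

The sample proportion is 308/596 = 0.51678.
SE(p̂) = √(0.51678·0.48322/596) = 0.020469.
z* = 1.282 at the 80% level.
Margin of error: 1.282 × 0.020469 = 0.02624.
Interval: 0.51678 ± 0.02624 → (0.491, 0.543).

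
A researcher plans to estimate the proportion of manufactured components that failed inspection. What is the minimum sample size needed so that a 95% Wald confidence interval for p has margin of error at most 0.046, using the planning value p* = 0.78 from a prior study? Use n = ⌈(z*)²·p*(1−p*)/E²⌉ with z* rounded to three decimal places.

n = 312

The 95% critical value is z* = 1.960.
p*(1−p*) = 0.1716.
(z*)²·p*(1−p*)/E² = 3.841600·0.1716/0.002116 = 311.540.
⌈311.540⌉ = 312.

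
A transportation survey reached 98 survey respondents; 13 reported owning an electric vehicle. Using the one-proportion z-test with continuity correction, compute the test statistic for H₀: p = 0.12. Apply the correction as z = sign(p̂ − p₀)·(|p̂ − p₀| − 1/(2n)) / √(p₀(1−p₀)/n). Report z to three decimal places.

p̂ = 13/98 = 0.13265. p̂ − p₀ = 0.012653.
1/(2n) = 0.005102.
Corrected numerator: |0.012653| − 0.005102 = 0.007551.
SE₀ = √(0.12·0.88/98) = 0.032826.
z = (+)0.007551/0.032826 = 0.230.

z = 0.230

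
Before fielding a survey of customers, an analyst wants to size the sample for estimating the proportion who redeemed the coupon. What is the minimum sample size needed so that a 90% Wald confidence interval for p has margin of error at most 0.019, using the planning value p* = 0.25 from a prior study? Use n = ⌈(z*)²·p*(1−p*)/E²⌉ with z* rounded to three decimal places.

n = 1406

For 90% confidence, z* = 1.645.
p*(1−p*) = 0.1875.
(z*)²·p*(1−p*)/E² = 2.706025·0.1875/0.000361 = 1405.484.
⌈1405.484⌉ = 1406.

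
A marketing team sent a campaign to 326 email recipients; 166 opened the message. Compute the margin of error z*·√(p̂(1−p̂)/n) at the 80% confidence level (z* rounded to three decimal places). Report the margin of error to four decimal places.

Sample proportion p̂ = 166/326 = 0.50920.
SE = √(p̂(1−p̂)/n) = √(0.249915/326) = 0.027688.
The 80% critical value is z* = 1.282.
ME = 1.282·0.027688 = 0.0355.

ME = 0.0355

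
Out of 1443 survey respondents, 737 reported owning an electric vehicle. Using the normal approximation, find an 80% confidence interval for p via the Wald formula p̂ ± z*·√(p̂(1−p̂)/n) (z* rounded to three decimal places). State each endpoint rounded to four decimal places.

With x = 737 successes in n = 1443, p̂ = 0.51074.
SE = √(p̂(1−p̂)/n) = √(0.249885/1443) = 0.013159.
z* = 1.282 at the 80% level.
Margin = 1.282·0.013159 = 0.01687.
Interval: 0.51074 ± 0.01687 → (0.4939, 0.5276).

(0.4939, 0.5276)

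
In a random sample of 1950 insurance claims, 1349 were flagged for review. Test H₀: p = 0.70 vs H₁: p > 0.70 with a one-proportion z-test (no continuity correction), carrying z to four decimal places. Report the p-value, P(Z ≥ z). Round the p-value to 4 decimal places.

p-value = 0.7854

With x = 1349 successes in n = 1950, p̂ = 0.69179.
Under H₀, SE = √(p₀(1−p₀)/n) = √(0.70·0.30/1950) = √0.000107692 = 0.010377.
z = (p̂ − p₀)/SE = (1349/1950 − 0.70)/0.010377 ≈ -0.7907.
p-value = P(Z ≥ z) with z = -0.7907 → 0.7854.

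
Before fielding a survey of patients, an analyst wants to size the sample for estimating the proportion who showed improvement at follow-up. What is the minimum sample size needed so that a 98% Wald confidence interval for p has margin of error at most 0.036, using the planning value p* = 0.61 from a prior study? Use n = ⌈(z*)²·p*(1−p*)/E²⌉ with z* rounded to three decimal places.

z* = 2.326 at the 98% level.
p*(1−p*) = 0.2379.
(z*)²·p*(1−p*)/E² = 5.410276·0.2379/0.001296 = 993.136.
Rounding up, n = 994.

n = 994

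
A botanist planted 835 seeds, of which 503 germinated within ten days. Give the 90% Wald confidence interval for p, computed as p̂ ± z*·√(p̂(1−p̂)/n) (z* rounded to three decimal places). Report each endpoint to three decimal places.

p̂ = 503/835 = 0.60240.
Standard error of p̂: √(0.239515/835) = √0.000286845 = 0.016936.
The 90% critical value is z* = 1.645.
Margin of error: 1.645 × 0.016936 = 0.02786.
So the interval runs from 0.575 to 0.630.

(0.575, 0.630)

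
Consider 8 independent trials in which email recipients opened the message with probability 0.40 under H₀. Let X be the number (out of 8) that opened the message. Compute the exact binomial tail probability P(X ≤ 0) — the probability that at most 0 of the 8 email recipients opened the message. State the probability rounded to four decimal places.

X is binomial with n = 8 and p = 0.40.
P(X ≤ 0) = C(8,0)·0.40^0·0.60^8.
= 0.016796 = 0.0168.

P = 0.0168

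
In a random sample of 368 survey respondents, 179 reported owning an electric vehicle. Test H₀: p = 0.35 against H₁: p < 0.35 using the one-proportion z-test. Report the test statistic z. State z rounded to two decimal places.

Sample proportion p̂ = 179/368 = 0.48641.
Under H₀, SE = √(p₀(1−p₀)/n) = √(0.35·0.65/368) = √0.000618207 = 0.024864.
z = (0.48641 − 0.35)/0.024864 = 0.13641/0.024864 = 5.49.

z = 5.49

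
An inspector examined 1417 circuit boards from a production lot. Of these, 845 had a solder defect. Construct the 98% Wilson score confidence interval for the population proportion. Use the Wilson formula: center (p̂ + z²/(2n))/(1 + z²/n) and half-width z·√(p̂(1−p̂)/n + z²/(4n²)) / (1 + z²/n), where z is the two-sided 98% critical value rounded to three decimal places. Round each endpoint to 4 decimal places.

Here p̂ = 845/1417 = 0.59633 and z = 2.326 (z² = 5.410276).
Denominator 1 + z²/n = 1 + 5.410276/1417 = 1.003818.
Center = (0.59633 + 0.001909)/1.003818 = 0.59596.
Radicand: p̂(1−p̂)/n + z²/(4n²) = 0.000169880 + 0.000000674 = 0.000170554.
Half-width = 2.326·√0.000170554/1.003818 = 0.03026.
So the interval runs from 0.5657 to 0.6262.

(0.5657, 0.6262)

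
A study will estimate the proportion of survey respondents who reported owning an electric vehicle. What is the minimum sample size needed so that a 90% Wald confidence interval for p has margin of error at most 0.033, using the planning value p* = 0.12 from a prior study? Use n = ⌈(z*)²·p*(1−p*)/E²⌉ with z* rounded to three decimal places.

n = 263

For 90% confidence, z* = 1.645.
p*(1−p*) = 0.1056.
Required n before rounding: 2.706025 × 0.1056 / 0.033² = 262.402.
Rounding up, n = 263.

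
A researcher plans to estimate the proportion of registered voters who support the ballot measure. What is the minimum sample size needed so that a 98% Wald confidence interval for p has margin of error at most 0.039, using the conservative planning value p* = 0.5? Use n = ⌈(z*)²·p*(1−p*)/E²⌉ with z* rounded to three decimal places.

z* = 2.326 at the 98% level.
p*(1−p*) = 0.2500.
(z*)²·p*(1−p*)/E² = 5.410276·0.2500/0.001521 = 889.263.
⌈889.263⌉ = 890.

n = 890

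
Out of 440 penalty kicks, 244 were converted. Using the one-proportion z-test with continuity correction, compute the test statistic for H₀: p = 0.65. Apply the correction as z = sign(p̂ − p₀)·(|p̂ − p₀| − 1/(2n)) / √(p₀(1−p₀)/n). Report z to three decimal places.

z = -4.148

The sample proportion is 244/440 = 0.55455. p̂ − p₀ = -0.095455.
Continuity correction 1/(2n) = 1/880 = 0.001136.
Corrected numerator: |-0.095455| − 0.001136 = 0.094319.
Null standard error: √(0.65·0.35/440) = √0.000517045 = 0.022739.
z = −0.094319/0.022739 = -4.148.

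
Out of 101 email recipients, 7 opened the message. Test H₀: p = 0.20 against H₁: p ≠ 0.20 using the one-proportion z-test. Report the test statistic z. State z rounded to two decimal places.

The sample proportion is 7/101 = 0.06931.
Null standard error: √(0.20·0.80/101) = √0.001584158 = 0.039801.
z = (p̂ − p₀)/SE = (0.06931 − 0.20)/0.039801 = -3.28.

z = -3.28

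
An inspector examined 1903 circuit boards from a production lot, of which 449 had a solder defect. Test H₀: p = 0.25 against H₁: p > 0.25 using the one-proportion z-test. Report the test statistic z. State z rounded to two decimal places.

p̂ = 449/1903 = 0.23594.
Null standard error: √(0.25·0.75/1903) = √0.000098529 = 0.009926.
z = (0.23594 − 0.25)/0.009926 = -0.01406/0.009926 = -1.42.

z = -1.42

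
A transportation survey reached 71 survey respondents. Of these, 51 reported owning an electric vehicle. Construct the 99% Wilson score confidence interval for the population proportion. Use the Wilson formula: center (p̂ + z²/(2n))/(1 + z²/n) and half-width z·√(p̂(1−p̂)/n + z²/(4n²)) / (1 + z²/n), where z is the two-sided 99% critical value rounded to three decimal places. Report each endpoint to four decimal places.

Here p̂ = 51/71 = 0.71831 and z = 2.576 (z² = 6.635776).
1 + z²/n = 1.093462.
Center = (0.71831 + 0.046731)/1.093462 = 0.69965.
Radicand: p̂(1−p̂)/n + z²/(4n²) = 0.002849870 + 0.000329090 = 0.003178960.
Half-width = 2.576·√0.003178960/1.093462 = 0.13283.
So the interval runs from 0.5668 to 0.8325.

(0.5668, 0.8325)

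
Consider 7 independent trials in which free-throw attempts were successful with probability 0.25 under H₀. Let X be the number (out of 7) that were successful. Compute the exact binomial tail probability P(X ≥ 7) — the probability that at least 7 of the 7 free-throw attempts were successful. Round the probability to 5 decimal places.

X is binomial with n = 7 and p = 0.25.
P(X ≥ 7) = C(7,7)·0.25^7·0.75^0.
= 0.000061 = 0.00006.

P = 0.00006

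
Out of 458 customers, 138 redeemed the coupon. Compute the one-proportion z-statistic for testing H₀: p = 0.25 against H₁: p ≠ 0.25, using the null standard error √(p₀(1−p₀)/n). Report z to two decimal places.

With x = 138 successes in n = 458, p̂ = 0.30131.
Under H₀, SE = √(p₀(1−p₀)/n) = √(0.25·0.75/458) = √0.000409389 = 0.020233.
Test statistic: z = 0.05131/0.020233 = 2.54.

z = 2.54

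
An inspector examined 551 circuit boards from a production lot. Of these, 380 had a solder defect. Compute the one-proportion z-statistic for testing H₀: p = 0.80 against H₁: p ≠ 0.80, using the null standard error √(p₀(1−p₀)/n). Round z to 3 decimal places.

With x = 380 successes in n = 551, p̂ = 0.68966.
SE₀ = √(0.80·0.20/551) = 0.017041.
z = (0.68966 − 0.80)/0.017041 = -0.11034/0.017041 = -6.475.

z = -6.475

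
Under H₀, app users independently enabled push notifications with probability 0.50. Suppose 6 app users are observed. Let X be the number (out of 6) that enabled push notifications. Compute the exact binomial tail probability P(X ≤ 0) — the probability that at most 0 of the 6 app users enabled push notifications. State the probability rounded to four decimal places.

X ~ Binomial(n=6, p=0.50).
P(X ≤ 0) = C(6,0)·0.50^0·0.50^6.
= 0.015625 = 0.0156.

P = 0.0156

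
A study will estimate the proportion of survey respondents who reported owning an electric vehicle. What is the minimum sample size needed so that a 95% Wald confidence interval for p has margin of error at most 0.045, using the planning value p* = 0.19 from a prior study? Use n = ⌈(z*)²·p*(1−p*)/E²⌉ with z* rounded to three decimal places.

n = 292

z* = 1.960 at the 95% level.
p*(1−p*) = 0.19·0.81 = 0.1539.
(z*)²·p*(1−p*)/E² = 3.841600·0.1539/0.002025 = 291.962.
Rounding up, n = 292.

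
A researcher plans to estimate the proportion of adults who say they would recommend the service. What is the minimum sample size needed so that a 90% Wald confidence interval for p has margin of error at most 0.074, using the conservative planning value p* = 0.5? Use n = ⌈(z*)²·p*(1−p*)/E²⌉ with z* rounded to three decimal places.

For 90% confidence, z* = 1.645.
p*(1−p*) = 0.2500.
Required n before rounding: 2.706025 × 0.2500 / 0.074² = 123.540.
Rounding up, n = 124.

n = 124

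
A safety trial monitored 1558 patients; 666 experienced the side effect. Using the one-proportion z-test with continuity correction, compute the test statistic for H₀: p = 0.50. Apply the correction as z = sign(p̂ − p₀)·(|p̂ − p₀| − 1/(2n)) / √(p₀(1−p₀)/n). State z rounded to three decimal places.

z = -5.700

With x = 666 successes in n = 1558, p̂ = 0.42747. p̂ − p₀ = -0.072529.
1/(2n) = 0.000321.
Corrected numerator: |-0.072529| − 0.000321 = 0.072208.
Null standard error: √(0.50·0.50/1558) = √0.000160462 = 0.012667.
z = −0.072208/0.012667 = -5.700.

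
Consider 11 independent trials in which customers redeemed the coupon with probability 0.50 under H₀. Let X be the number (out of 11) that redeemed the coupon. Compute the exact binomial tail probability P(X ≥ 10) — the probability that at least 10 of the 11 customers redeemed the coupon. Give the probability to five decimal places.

P = 0.00586

X is binomial with n = 11 and p = 0.50.
P(X ≥ 10) = C(11,10)·0.50^10·0.50^1 + C(11,11)·0.50^11·0.50^0.
= 0.005371 + 0.000488 = 0.00586.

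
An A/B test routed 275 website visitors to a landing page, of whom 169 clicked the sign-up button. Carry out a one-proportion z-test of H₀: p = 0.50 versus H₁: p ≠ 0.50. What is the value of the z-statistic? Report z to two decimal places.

z = 3.80

With x = 169 successes in n = 275, p̂ = 0.61455.
SE₀ = √(0.50·0.50/275) = 0.030151.
z = (p̂ − p₀)/SE = (0.61455 − 0.50)/0.030151 = 3.80.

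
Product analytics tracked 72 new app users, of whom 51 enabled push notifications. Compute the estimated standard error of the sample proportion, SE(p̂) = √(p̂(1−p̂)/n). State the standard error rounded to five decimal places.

With x = 51 successes in n = 72, p̂ = 0.70833.
p̂(1−p̂) = 0.70833·0.29167 = 0.206599.
SE = √(0.206599/72) = √0.002869431 = 0.05357.

SE = 0.05357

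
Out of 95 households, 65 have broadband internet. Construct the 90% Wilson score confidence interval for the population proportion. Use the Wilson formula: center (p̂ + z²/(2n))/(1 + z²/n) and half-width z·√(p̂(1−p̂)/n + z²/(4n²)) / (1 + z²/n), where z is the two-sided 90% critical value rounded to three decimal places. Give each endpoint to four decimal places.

(0.6016, 0.7566)

p̂ = 65/95 = 0.68421; z = 1.645, so z² = 2.706025.
Denominator 1 + z²/n = 1 + 2.706025/95 = 1.028484.
Adjusted center: (0.68421 + z²/(2n))/1.028484 = 0.67911.
Radicand: p̂(1−p̂)/n + z²/(4n²) = 0.002274384 + 0.000074959 = 0.002349343.
Half-width = z·√(radicand)/denom = 1.645·0.048470/1.028484 = 0.07752.
CI: 0.67911 ± 0.07752 = (0.6016, 0.7566).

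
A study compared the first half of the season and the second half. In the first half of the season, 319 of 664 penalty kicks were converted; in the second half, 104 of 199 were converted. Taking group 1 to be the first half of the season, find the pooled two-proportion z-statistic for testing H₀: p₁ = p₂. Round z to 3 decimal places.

z = -1.044

Sample proportions: p̂₁ = 319/664 = 0.48042 and p̂₂ = 104/199 = 0.52261.
Pooling: p̂ = 423/863 = 0.49015.
SE = √[p̂(1−p̂)(1/n₁+1/n₂)] = √[0.49015·0.50985·(1/664+1/199)] ≈ 0.040400.
z = -0.04219/0.040400 = -1.044.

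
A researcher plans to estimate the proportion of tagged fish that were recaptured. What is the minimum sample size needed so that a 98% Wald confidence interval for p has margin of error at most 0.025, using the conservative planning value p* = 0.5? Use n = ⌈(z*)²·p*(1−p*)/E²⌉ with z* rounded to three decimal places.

The 98% critical value is z* = 2.326.
p*(1−p*) = 0.50·0.50 = 0.2500.
Required n before rounding: 5.410276 × 0.2500 / 0.025² = 2164.110.
Rounding up, n = 2165.

n = 2165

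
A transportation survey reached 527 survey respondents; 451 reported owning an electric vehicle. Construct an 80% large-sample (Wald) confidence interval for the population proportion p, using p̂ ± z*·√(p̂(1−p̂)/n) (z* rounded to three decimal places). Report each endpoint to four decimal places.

Sample proportion p̂ = 451/527 = 0.85579.
Standard error of p̂: √(0.123415/527) = √0.000234185 = 0.015303.
The 80% critical value is z* = 1.282.
Margin = 1.282·0.015303 = 0.01962.
So the interval runs from 0.8362 to 0.8754.

(0.8362, 0.8754)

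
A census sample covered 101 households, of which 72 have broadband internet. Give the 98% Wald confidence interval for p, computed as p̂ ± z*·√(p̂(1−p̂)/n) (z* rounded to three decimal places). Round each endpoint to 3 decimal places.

(0.608, 0.818)

With x = 72 successes in n = 101, p̂ = 0.71287.
SE(p̂) = √(0.71287·0.28713/101) = 0.045018.
z* = 2.326 at the 98% level.
Margin = 2.326·0.045018 = 0.10471.
CI: 0.71287 ± 0.10471 = (0.608, 0.818).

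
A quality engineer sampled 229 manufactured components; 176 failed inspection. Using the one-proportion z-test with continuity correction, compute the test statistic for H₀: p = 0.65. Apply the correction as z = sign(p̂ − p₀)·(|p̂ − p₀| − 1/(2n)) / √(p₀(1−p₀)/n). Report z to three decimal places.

p̂ = 176/229 = 0.76856. p̂ − p₀ = 0.118559.
Continuity correction 1/(2n) = 1/458 = 0.002183.
Corrected numerator: |0.118559| − 0.002183 = 0.116376.
Null standard error: √(0.65·0.35/229) = √0.000993450 = 0.031519.
z = (+)0.116376/0.031519 = 3.692.

z = 3.692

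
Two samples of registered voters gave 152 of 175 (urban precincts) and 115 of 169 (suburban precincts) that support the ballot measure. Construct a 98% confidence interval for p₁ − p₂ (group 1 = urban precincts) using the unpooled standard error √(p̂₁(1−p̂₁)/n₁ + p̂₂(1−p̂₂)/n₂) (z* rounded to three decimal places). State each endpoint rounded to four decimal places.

p̂₁ = 0.86857, p̂₂ = 0.68047, so the observed difference is 0.18810.
Unpooled SE = √(p̂₁(1−p̂₁)/n₁ + p̂₂(1−p̂₂)/n₂) = √(0.000652315 + 0.001286564) = 0.044033.
For 98% confidence, z* = 2.326. Margin = 2.326·0.044033 = 0.10242.
CI: 0.18810 ± 0.10242 = (0.0857, 0.2905).

(0.0857, 0.2905)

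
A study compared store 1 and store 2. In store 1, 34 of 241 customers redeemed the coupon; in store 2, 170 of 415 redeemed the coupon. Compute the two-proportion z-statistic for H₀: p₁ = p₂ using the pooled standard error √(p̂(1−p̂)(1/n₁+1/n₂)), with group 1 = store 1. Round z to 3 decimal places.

Sample proportions: p̂₁ = 34/241 = 0.14108 and p̂₂ = 170/415 = 0.40964.
Pooled p̂ = (34+170)/(241+415) = 204/656 = 0.31098.
SE = √[p̂(1−p̂)(1/n₁+1/n₂)] = √[0.31098·0.68902·(1/241+1/415)] ≈ 0.037489.
z = (p̂₁ − p̂₂)/SE = (0.14108 − 0.40964)/0.037489 = -0.26856/0.037489 = -7.164.

z = -7.164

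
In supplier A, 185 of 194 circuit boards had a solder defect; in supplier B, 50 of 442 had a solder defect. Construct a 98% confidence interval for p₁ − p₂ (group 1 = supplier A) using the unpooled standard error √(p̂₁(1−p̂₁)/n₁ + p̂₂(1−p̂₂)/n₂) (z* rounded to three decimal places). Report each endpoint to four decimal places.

(0.7909, 0.8901)

p̂₁ = 185/194 = 0.95361, p̂₂ = 50/442 = 0.11312; p̂₁ − p̂₂ = 0.84049.
SE = √(0.000228039 + 0.000226981) = √0.000455020 = 0.021331.
z* = 2.326 at the 98% level. Margin = 2.326·0.021331 = 0.04962.
So the interval runs from 0.7909 to 0.8901.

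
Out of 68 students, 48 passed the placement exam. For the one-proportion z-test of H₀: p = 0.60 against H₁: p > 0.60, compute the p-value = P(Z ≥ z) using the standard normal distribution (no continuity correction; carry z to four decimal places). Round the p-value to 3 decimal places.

p-value = 0.037

Sample proportion p̂ = 48/68 = 0.70588.
SE₀ = √(0.60·0.40/68) = 0.059409.
Test statistic (full precision, shown to 4 dp): z = (48/68 − 0.60)/SE₀ ≈ 1.7823.
p-value = P(Z ≥ z) with z = 1.7823 → 0.037.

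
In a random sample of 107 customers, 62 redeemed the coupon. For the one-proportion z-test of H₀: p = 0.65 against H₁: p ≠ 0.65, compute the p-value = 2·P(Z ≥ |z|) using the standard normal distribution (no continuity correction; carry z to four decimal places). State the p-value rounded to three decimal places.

Sample proportion p̂ = 62/107 = 0.57944.
Under H₀, SE = √(p₀(1−p₀)/n) = √(0.65·0.35/107) = √0.002126168 = 0.046110.
z = (p̂ − p₀)/SE = (62/107 − 0.65)/0.046110 ≈ -1.5303.
From the standard normal, 2·P(Z ≥ |z|) = 0.126.

p-value = 0.126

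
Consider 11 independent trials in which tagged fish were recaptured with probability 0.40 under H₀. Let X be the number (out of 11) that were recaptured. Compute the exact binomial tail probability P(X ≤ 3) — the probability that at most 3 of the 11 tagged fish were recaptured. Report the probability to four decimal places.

P = 0.2963

X ~ Binomial(n=11, p=0.40).
P(X ≤ 3) = C(11,0)·0.40^0·0.60^11 + C(11,1)·0.40^1·0.60^10 + C(11,2)·0.40^2·0.60^9 + C(11,3)·0.40^3·0.60^8.
= 0.003628 + 0.026605 + 0.088684 + 0.177367 = 0.2963.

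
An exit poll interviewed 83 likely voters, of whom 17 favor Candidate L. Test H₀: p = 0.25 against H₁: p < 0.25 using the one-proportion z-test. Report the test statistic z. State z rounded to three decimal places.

z = -0.951

The sample proportion is 17/83 = 0.20482.
SE₀ = √(0.25·0.75/83) = 0.047529.
z = (p̂ − p₀)/SE = (0.20482 − 0.25)/0.047529 = -0.951.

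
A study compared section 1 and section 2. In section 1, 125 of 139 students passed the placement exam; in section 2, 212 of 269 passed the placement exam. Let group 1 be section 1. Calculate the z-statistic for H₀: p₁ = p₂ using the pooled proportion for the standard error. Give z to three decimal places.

z = 2.807

p̂₁ = 125/139 = 0.89928, p̂₂ = 212/269 = 0.78810.
Pooling: p̂ = 337/408 = 0.82598.
Pooled SE = √[0.1437368·0.01091172] ≈ 0.039603.
z = (p̂₁ − p̂₂)/SE = (0.89928 − 0.78810)/0.039603 = 0.11118/0.039603 = 2.807.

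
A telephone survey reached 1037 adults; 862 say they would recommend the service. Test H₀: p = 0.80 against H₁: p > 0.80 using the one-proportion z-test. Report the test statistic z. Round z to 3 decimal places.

p̂ = 862/1037 = 0.83124.
Under H₀, SE = √(p₀(1−p₀)/n) = √(0.80·0.20/1037) = √0.000154291 = 0.012421.
z = (0.83124 − 0.80)/0.012421 = 0.03124/0.012421 = 2.515.

z = 2.515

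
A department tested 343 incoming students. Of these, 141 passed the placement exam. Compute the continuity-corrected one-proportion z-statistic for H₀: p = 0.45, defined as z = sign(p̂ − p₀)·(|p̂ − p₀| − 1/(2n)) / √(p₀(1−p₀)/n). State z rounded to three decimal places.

z = -1.395

p̂ = 141/343 = 0.41108. p̂ − p₀ = -0.038921.
Continuity correction 1/(2n) = 1/686 = 0.001458.
Corrected numerator: |-0.038921| − 0.001458 = 0.037463.
Null standard error: √(0.45·0.55/343) = √0.000721574 = 0.026862.
z = −0.037463/0.026862 = -1.395.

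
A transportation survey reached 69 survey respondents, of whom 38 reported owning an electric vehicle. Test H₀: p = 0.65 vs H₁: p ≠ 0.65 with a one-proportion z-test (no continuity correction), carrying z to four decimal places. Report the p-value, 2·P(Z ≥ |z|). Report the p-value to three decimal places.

With x = 38 successes in n = 69, p̂ = 0.55072.
Null standard error: √(0.65·0.35/69) = √0.003297101 = 0.057420.
Test statistic (full precision, shown to 4 dp): z = (38/69 − 0.65)/SE₀ ≈ -1.7289.
From the standard normal, 2·P(Z ≥ |z|) = 0.084.

p-value = 0.084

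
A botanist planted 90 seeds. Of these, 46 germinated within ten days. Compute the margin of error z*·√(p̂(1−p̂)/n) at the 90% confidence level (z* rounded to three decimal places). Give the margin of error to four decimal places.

p̂ = 46/90 = 0.51111.
SE(p̂) = √(0.51111·0.48889/90) = 0.052692.
For 90% confidence, z* = 1.645.
ME = 1.645·0.052692 = 0.0867.

ME = 0.0867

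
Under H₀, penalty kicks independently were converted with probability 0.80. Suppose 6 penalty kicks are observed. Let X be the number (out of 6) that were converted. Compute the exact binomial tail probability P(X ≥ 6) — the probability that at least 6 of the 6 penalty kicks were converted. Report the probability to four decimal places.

X is binomial with n = 6 and p = 0.80.
P(X ≥ 6) = C(6,6)·0.80^6·0.20^0.
= 0.262144 = 0.2621.

P = 0.2621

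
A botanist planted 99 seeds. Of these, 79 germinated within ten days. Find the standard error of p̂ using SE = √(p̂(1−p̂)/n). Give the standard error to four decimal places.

With x = 79 successes in n = 99, p̂ = 0.79798.
p̂(1−p̂) = 0.79798·0.20202 = 0.161208.
SE = √(0.161208/99) = 0.0404.

SE = 0.0404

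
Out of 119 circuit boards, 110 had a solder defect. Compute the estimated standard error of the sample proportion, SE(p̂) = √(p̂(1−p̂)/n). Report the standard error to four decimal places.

With x = 110 successes in n = 119, p̂ = 0.92437.
p̂(1−p̂) = 0.069910.
Dividing by n and taking the root: √0.000587479 = 0.0242.

SE = 0.0242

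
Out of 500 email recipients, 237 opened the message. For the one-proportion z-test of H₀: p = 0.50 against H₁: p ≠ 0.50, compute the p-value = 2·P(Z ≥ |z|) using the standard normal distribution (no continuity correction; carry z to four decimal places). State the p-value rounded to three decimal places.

The sample proportion is 237/500 = 0.47400.
SE₀ = √(0.50·0.50/500) = 0.022361.
Test statistic (full precision, shown to 4 dp): z = (237/500 − 0.50)/SE₀ ≈ -1.1628.
From the standard normal, 2·P(Z ≥ |z|) = 0.245.

p-value = 0.245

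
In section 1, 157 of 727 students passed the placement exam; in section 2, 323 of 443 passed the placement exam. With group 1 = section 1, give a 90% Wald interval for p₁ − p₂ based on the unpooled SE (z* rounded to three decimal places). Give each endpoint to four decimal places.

p̂₁ = 0.21596, p̂₂ = 0.72912, so the observed difference is -0.51316.
SE = √(0.000232901 + 0.000445833) = √0.000678734 = 0.026053.
For 90% confidence, z* = 1.645. Margin = 1.645·0.026053 = 0.04286.
Interval: -0.51316 ± 0.04286 → (-0.5560, -0.4703).

(-0.5560, -0.4703)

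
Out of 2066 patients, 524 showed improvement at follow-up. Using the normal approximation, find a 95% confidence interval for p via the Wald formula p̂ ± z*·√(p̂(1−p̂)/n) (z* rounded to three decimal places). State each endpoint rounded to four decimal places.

The sample proportion is 524/2066 = 0.25363.
Standard error of p̂: √(0.189302/2066) = √0.000091627 = 0.009572.
z* = 1.960 at the 95% level.
Margin = 1.960·0.009572 = 0.01876.
So the interval runs from 0.2349 to 0.2724.

(0.2349, 0.2724)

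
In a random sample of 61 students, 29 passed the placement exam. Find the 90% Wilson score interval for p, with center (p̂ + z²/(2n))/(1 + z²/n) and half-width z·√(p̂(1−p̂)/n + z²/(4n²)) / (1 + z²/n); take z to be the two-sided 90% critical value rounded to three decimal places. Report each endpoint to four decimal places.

Here p̂ = 29/61 = 0.47541 and z = 1.645 (z² = 2.706025).
1 + z²/n = 1.044361.
Adjusted center: (0.47541 + z²/(2n))/1.044361 = 0.47645.
Radicand: p̂(1−p̂)/n + z²/(4n²) = 0.004088448 + 0.000181808 = 0.004270256.
Half-width = z·√(radicand)/denom = 1.645·0.065347/1.044361 = 0.10293.
CI: 0.47645 ± 0.10293 = (0.3735, 0.5794).

(0.3735, 0.5794)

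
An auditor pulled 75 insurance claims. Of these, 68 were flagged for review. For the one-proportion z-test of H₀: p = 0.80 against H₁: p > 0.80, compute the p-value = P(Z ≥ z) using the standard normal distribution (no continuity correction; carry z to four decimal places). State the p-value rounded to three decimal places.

p-value = 0.010

With x = 68 successes in n = 75, p̂ = 0.90667.
Null standard error: √(0.80·0.20/75) = √0.002133333 = 0.046188.
z = (p̂ − p₀)/SE = (68/75 − 0.80)/0.046188 ≈ 2.3094.
From the standard normal, P(Z ≥ z) = 0.010.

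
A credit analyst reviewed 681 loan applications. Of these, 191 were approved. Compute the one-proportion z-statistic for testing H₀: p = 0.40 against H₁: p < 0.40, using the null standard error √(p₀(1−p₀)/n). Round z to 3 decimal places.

Sample proportion p̂ = 191/681 = 0.28047.
Null standard error: √(0.40·0.60/681) = √0.000352423 = 0.018773.
z = (p̂ − p₀)/SE = (0.28047 − 0.40)/0.018773 = -6.367.

z = -6.367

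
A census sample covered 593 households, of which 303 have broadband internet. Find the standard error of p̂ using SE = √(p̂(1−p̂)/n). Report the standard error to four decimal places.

The sample proportion is 303/593 = 0.51096.
p̂(1−p̂) = 0.249880.
SE = √(0.249880/593) = 0.0205.

SE = 0.0205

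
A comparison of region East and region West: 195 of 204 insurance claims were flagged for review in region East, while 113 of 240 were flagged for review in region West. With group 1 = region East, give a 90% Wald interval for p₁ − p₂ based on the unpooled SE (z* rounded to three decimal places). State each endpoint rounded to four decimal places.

p̂₁ = 0.95588, p̂₂ = 0.47083, so the observed difference is 0.48505.
SE = √(0.000206722 + 0.001038122) = √0.001244844 = 0.035282.
For 90% confidence, z* = 1.645. Margin of error = 0.05804.
CI: 0.48505 ± 0.05804 = (0.4270, 0.5431).

(0.4270, 0.5431)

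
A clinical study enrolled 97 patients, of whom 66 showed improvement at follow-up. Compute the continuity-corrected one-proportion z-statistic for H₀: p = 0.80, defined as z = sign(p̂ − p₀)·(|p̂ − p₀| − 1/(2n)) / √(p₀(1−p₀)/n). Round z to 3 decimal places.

z = -2.818

Sample proportion p̂ = 66/97 = 0.68041. p̂ − p₀ = -0.119588.
1/(2n) = 0.005155.
Corrected numerator: |-0.119588| − 0.005155 = 0.114433.
Under H₀, SE = √(p₀(1−p₀)/n) = √(0.80·0.20/97) = √0.001649485 = 0.040614.
z = −0.114433/0.040614 = -2.818.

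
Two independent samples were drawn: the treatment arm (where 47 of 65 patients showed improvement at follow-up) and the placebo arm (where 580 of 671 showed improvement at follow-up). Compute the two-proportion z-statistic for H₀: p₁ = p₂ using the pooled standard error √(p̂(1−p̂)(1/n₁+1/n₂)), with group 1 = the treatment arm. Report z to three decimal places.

z = -3.062

Sample proportions: p̂₁ = 47/65 = 0.72308 and p̂₂ = 580/671 = 0.86438.
Pooled p̂ = (47+580)/(65+671) = 627/736 = 0.85190.
Pooled SE = √[0.1261649·0.01687493] ≈ 0.046141.
z = -0.14130/0.046141 = -3.062.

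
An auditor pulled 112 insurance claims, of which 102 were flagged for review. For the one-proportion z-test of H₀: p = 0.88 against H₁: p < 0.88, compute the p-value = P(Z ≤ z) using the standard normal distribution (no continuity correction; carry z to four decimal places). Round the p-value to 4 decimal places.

With x = 102 successes in n = 112, p̂ = 0.91071.
SE₀ = √(0.88·0.12/112) = 0.030706.
Test statistic (full precision, shown to 4 dp): z = (102/112 − 0.88)/SE₀ ≈ 1.0003.
p-value = P(Z ≤ z) with z = 1.0003 → 0.8414.

p-value = 0.8414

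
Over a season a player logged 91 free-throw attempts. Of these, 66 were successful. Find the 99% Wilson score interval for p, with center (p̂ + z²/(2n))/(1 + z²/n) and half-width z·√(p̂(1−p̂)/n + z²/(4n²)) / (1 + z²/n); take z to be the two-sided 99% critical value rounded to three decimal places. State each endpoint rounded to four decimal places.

(0.5926, 0.8273)

p̂ = 66/91 = 0.72527; z = 2.576, so z² = 6.635776.
1 + z²/n = 1.072921.
Adjusted center: (0.72527 + z²/(2n))/1.072921 = 0.70996.
Radicand: p̂(1−p̂)/n + z²/(4n²) = 0.002189575 + 0.000200331 = 0.002389906.
Half-width = z·√(radicand)/denom = 2.576·0.048887/1.072921 = 0.11737.
Interval: 0.70996 ± 0.11737 → (0.5926, 0.8273).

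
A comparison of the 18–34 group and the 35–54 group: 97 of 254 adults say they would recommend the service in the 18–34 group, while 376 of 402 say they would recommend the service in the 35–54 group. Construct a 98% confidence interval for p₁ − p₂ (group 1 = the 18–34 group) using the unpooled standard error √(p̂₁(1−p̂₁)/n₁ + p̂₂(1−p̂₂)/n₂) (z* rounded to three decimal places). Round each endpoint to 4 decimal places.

(-0.6299, -0.4770)

p̂₁ = 97/254 = 0.38189, p̂₂ = 376/402 = 0.93532; p̂₁ − p̂₂ = -0.55343.
SE = √(0.000929331 + 0.000150481) = √0.001079812 = 0.032860.
The 98% critical value is z* = 2.326. Margin = 2.326·0.032860 = 0.07643.
Interval: -0.55343 ± 0.07643 → (-0.6299, -0.4770).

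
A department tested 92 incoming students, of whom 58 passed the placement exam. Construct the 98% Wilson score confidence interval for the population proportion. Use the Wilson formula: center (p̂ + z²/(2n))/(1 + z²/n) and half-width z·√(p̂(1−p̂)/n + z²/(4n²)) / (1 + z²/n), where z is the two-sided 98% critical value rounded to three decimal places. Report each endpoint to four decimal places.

(0.5092, 0.7372)

Here p̂ = 58/92 = 0.63043 and z = 2.326 (z² = 5.410276).
1 + z²/n = 1.058807.
Center = (0.63043 + 0.029404)/1.058807 = 0.62319.
Radicand: p̂(1−p̂)/n + z²/(4n²) = 0.002532465 + 0.000159803 = 0.002692268.
Half-width = z·√(radicand)/denom = 2.326·0.051887/1.058807 = 0.11399.
Interval: 0.62319 ± 0.11399 → (0.5092, 0.7372).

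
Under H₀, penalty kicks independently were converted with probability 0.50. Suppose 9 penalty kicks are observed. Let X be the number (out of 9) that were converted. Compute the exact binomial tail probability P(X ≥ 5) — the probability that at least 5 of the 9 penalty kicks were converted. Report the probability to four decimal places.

X is binomial with n = 9 and p = 0.50.
P(X ≥ 5) = Σ_{j=5}^{9} C(9,j)·0.50^j·0.50^{9−j}.
= 0.246094 + 0.164062 + 0.070312 + 0.017578 + 0.001953 = 0.5000.

P = 0.5000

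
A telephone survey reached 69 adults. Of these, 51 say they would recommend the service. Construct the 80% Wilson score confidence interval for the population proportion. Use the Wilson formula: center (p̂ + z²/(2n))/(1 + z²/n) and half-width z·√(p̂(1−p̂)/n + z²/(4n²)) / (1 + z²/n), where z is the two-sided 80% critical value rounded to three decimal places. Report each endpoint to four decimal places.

Here p̂ = 51/69 = 0.73913 and z = 1.282 (z² = 1.643524).
Denominator 1 + z²/n = 1 + 1.643524/69 = 1.023819.
Center = (0.73913 + 0.011910)/1.023819 = 0.73357.
Radicand: p̂(1−p̂)/n + z²/(4n²) = 0.002794444 + 0.000086301 = 0.002880745.
Half-width = 1.282·√0.002880745/1.023819 = 0.06721.
So the interval runs from 0.6664 to 0.8008.

(0.6664, 0.8008)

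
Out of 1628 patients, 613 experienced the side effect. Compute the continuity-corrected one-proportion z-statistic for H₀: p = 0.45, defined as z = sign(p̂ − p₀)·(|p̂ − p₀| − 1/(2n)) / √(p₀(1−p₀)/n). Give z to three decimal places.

The sample proportion is 613/1628 = 0.37654. p̂ − p₀ = -0.073464.
1/(2n) = 0.000307.
Corrected numerator: |-0.073464| − 0.000307 = 0.073157.
Null standard error: √(0.45·0.55/1628) = √0.000152027 = 0.012330.
z = (−)0.073157/0.012330 = -5.933.

z = -5.933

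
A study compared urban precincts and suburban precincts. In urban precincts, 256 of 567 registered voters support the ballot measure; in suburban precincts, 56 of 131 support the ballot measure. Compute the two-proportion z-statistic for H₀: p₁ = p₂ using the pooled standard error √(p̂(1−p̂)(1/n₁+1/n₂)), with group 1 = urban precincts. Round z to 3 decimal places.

Sample proportions: p̂₁ = 256/567 = 0.45150 and p̂₂ = 56/131 = 0.42748.
Pooled p̂ = (256+56)/(567+131) = 312/698 = 0.44699.
Pooled SE = √[0.2471901·0.00939726] ≈ 0.048197.
z = 0.02402/0.048197 = 0.498.

z = 0.498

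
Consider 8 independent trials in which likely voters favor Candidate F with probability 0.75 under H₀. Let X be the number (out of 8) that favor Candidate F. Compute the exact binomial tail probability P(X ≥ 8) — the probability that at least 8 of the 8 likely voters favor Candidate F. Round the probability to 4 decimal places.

X ~ Binomial(n=8, p=0.75).
P(X ≥ 8) = C(8,8)·0.75^8·0.25^0.
= 0.100113 = 0.1001.

P = 0.1001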